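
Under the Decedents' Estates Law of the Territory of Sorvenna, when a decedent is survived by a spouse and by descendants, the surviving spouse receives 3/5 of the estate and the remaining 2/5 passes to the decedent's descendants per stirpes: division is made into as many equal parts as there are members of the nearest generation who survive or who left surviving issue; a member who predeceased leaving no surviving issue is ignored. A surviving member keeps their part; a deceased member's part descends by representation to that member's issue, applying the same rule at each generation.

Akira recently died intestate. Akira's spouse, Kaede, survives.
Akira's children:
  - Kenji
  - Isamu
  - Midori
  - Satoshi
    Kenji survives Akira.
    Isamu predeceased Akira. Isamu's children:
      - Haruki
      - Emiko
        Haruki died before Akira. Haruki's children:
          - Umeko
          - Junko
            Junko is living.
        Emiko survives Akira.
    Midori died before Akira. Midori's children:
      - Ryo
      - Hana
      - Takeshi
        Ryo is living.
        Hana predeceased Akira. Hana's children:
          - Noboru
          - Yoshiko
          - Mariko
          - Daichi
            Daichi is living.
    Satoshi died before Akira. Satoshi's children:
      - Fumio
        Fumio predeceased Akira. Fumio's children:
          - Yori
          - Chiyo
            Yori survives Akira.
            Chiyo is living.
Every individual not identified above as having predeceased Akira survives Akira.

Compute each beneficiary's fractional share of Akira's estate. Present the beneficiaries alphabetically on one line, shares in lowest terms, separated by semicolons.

Kaede, as surviving spouse, takes 3/5.
The remaining 2/5 passes to Akira's descendants per stirpes.
The 2/5 is divided into 4 equal shares of 1/10 among Kenji, Isamu, Midori, Satoshi.
Kenji is living and takes 1/10.
Isamu predeceased; the 1/10 allotted to Isamu's branch passes to Isamu's issue by representation.
The 1/10 is divided into 2 equal shares of 1/20 among Haruki, Emiko.
Haruki predeceased; the 1/20 allotted to Haruki's branch passes to Haruki's issue by representation.
The 1/20 is divided into 2 equal shares of 1/40 among Umeko, Junko.
Umeko is living and takes 1/40.
Junko is living and takes 1/40.
Emiko is living and takes 1/20.
Midori predeceased; the 1/10 allotted to Midori's branch passes to Midori's issue by representation.
The 1/10 is divided into 3 equal shares of 1/30 among Ryo, Hana, Takeshi.
Ryo is living and takes 1/30.
Hana predeceased; the 1/30 allotted to Hana's branch passes to Hana's issue by representation.
The 1/30 is divided into 4 equal shares of 1/120 among Noboru, Yoshiko, Mariko, Daichi.
Noboru is living and takes 1/120.
Yoshiko is living and takes 1/120.
Mariko is living and takes 1/120.
Daichi is living and takes 1/120.
Takeshi is living and takes 1/30.
Satoshi predeceased; the 1/10 allotted to Satoshi's branch passes to Satoshi's issue by representation.
Fumio's line is the sole branch at this level, so the full 1/10 passes to Fumio's issue by representation.
The 1/10 is divided into 2 equal shares of 1/20 among Yori, Chiyo.
Yori is living and takes 1/20.
Chiyo is living and takes 1/20.

Chiyo 1/20; Daichi 1/120; Emiko 1/20; Junko 1/40; Kaede 3/5; Kenji 1/10; Mariko 1/120; Noboru 1/120; Ryo 1/30; Takeshi 1/30; Umeko 1/40; Yori 1/20; Yoshiko 1/120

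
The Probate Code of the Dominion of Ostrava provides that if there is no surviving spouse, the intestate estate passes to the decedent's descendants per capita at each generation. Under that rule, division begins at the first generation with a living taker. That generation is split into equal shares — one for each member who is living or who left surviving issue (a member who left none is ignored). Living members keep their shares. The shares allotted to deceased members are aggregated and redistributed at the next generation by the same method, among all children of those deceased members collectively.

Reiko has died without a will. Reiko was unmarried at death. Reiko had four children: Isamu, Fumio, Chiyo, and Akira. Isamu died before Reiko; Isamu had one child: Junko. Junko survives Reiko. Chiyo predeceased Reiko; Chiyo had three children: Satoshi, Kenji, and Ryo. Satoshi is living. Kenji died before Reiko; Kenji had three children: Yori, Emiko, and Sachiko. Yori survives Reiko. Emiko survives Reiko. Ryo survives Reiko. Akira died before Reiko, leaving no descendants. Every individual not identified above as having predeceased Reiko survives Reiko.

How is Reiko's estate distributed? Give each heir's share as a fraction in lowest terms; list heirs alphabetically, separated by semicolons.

Emiko 1/18; Fumio 1/3; Junko 1/6; Ryo 1/6; Sachiko 1/18; Satoshi 1/6; Yori 1/18

There is no surviving spouse, so the entire estate passes to Reiko's descendants per capita at each generation.
At generation 1 (Isamu, Fumio, Chiyo) there are 3 shares of (1)/3 = 1/3 each.
Living: Fumio — each takes 1/3.
Deceased: Isamu and Chiyo. Their combined 2/3 is pooled and carried to generation 2.
At generation 2 (Junko, Satoshi, Kenji, Ryo) there are 4 shares of (2/3)/4 = 1/6 each.
Living: Junko, Satoshi, and Ryo — each takes 1/6.
Deceased: Kenji. That 1/6 share is carried to generation 3.
At generation 3 (Yori, Emiko, Sachiko) there are 3 shares of (1/6)/3 = 1/18 each.
Living: Yori, Emiko, and Sachiko — each takes 1/18.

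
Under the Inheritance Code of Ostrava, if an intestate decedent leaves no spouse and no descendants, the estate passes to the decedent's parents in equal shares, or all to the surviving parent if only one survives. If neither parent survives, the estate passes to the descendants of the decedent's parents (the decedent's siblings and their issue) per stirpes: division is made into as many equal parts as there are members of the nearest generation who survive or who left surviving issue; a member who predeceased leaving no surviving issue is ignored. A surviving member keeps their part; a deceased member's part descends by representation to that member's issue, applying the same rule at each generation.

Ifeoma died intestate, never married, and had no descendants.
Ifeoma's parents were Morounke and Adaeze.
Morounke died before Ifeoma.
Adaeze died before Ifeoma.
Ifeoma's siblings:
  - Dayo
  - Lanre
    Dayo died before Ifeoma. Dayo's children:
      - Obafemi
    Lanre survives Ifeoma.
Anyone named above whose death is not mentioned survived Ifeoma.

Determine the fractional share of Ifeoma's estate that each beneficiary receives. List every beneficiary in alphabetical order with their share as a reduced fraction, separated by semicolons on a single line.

Lanre 1/2; Obafemi 1/2

Neither parent survives and there are no descendants, so the estate passes to Ifeoma's siblings and their issue per stirpes.
The estate is divided into 2 equal shares of 1/2 among Dayo, Lanre.
Dayo predeceased; the 1/2 allotted to Dayo's branch passes to Dayo's issue by representation.
Obafemi is the sole taker at this level and receives the full 1/2.
Lanre is living and takes 1/2.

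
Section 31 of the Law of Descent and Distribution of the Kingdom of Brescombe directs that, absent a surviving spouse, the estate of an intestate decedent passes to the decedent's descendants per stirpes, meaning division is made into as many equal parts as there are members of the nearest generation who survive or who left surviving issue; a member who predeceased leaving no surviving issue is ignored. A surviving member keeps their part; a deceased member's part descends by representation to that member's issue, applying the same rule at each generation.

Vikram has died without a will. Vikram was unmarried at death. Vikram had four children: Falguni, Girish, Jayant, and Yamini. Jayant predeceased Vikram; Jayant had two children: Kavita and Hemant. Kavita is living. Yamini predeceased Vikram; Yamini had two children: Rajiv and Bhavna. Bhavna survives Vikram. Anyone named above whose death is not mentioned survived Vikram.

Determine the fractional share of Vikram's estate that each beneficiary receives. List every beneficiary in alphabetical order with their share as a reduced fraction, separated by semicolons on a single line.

Bhavna 1/8; Falguni 1/4; Girish 1/4; Hemant 1/8; Kavita 1/8; Rajiv 1/8

There is no surviving spouse, so the entire estate passes to Vikram's descendants per stirpes.
The estate is divided into 4 equal shares of 1/4 among Falguni, Girish, Jayant, Yamini.
Falguni is living and takes 1/4.
Girish is living and takes 1/4.
Jayant predeceased; the 1/4 allotted to Jayant's branch passes to Jayant's issue by representation.
The 1/4 is divided into 2 equal shares of 1/8 among Kavita, Hemant.
Kavita is living and takes 1/8.
Hemant is living and takes 1/8.
Yamini predeceased; the 1/4 allotted to Yamini's branch passes to Yamini's issue by representation.
The 1/4 is divided into 2 equal shares of 1/8 among Rajiv, Bhavna.
Rajiv is living and takes 1/8.
Bhavna is living and takes 1/8.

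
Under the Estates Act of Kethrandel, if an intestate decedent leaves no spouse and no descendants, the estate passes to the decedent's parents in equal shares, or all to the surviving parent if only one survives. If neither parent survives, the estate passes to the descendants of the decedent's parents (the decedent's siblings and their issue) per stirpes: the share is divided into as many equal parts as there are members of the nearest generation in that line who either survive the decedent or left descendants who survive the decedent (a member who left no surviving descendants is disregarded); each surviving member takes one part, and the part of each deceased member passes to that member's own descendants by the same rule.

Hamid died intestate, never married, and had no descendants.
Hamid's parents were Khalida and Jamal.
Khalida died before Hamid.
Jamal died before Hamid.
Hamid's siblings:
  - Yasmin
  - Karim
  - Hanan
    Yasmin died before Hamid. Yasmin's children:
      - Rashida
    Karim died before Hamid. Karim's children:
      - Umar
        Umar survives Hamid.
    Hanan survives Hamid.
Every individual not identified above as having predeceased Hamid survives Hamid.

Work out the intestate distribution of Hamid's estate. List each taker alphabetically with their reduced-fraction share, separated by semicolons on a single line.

Neither parent survives and there are no descendants, so the estate passes to Hamid's siblings and their issue per stirpes.
The estate is divided into 3 equal shares of 1/3 among Yasmin, Karim, Hanan.
Yasmin predeceased; the 1/3 allotted to Yasmin's branch passes to Yasmin's issue by representation.
Rashida is the sole taker at this level and receives the full 1/3.
Karim predeceased; the 1/3 allotted to Karim's branch passes to Karim's issue by representation.
Umar is the sole taker at this level and receives the full 1/3.
Hanan is living and takes 1/3.

Hanan 1/3; Rashida 1/3; Umar 1/3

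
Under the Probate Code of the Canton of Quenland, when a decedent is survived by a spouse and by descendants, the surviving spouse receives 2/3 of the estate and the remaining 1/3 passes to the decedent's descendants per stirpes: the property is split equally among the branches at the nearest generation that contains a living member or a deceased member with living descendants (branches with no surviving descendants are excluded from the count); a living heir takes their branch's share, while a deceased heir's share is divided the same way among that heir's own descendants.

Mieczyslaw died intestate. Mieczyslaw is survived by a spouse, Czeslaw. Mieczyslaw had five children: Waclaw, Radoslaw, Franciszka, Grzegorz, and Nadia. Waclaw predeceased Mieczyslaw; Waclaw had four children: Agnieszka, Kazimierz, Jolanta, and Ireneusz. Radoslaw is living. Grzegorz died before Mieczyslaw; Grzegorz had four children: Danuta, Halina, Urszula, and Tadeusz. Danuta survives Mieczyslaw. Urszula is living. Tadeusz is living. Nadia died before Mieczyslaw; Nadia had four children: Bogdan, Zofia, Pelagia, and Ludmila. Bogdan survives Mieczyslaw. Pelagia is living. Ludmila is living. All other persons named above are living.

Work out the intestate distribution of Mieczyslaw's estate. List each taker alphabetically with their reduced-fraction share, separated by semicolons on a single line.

Czeslaw, as surviving spouse, takes 2/3.
The remaining 1/3 passes to Mieczyslaw's descendants per stirpes.
The 1/3 is divided into 5 equal shares of 1/15 among Waclaw, Radoslaw, Franciszka, Grzegorz, Nadia.
Waclaw predeceased; the 1/15 allotted to Waclaw's branch passes to Waclaw's issue by representation.
The 1/15 is divided into 4 equal shares of 1/60 among Agnieszka, Kazimierz, Jolanta, Ireneusz.
Agnieszka is living and takes 1/60.
Kazimierz is living and takes 1/60.
Jolanta is living and takes 1/60.
Ireneusz is living and takes 1/60.
Radoslaw is living and takes 1/15.
Franciszka is living and takes 1/15.
Grzegorz predeceased; the 1/15 allotted to Grzegorz's branch passes to Grzegorz's issue by representation.
The 1/15 is divided into 4 equal shares of 1/60 among Danuta, Halina, Urszula, Tadeusz.
Danuta is living and takes 1/60.
Halina is living and takes 1/60.
Urszula is living and takes 1/60.
Tadeusz is living and takes 1/60.
Nadia predeceased; the 1/15 allotted to Nadia's branch passes to Nadia's issue by representation.
The 1/15 is divided into 4 equal shares of 1/60 among Bogdan, Zofia, Pelagia, Ludmila.
Bogdan is living and takes 1/60.
Zofia is living and takes 1/60.
Pelagia is living and takes 1/60.
Ludmila is living and takes 1/60.

Agnieszka 1/60; Bogdan 1/60; Czeslaw 2/3; Danuta 1/60; Franciszka 1/15; Halina 1/60; Ireneusz 1/60; Jolanta 1/60; Kazimierz 1/60; Ludmila 1/60; Pelagia 1/60; Radoslaw 1/15; Tadeusz 1/60; Urszula 1/60; Zofia 1/60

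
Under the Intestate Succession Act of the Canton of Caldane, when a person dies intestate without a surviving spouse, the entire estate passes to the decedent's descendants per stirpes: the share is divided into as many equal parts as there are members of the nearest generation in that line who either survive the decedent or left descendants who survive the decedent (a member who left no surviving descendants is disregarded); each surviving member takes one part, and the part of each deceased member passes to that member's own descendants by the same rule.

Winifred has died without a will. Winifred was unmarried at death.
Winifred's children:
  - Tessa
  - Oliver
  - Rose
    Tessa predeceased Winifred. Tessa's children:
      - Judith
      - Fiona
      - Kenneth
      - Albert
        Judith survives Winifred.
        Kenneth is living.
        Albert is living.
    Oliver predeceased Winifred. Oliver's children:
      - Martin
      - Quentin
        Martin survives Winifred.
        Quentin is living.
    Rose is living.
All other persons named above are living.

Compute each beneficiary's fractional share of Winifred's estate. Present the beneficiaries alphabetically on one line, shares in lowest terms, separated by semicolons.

Albert 1/12; Fiona 1/12; Judith 1/12; Kenneth 1/12; Martin 1/6; Quentin 1/6; Rose 1/3

There is no surviving spouse, so the entire estate passes to Winifred's descendants per stirpes.
The estate is divided into 3 equal shares of 1/3 among Tessa, Oliver, Rose.
Tessa predeceased; the 1/3 allotted to Tessa's branch passes to Tessa's issue by representation.
The 1/3 is divided into 4 equal shares of 1/12 among Judith, Fiona, Kenneth, Albert.
Judith is living and takes 1/12.
Fiona is living and takes 1/12.
Kenneth is living and takes 1/12.
Albert is living and takes 1/12.
Oliver predeceased; the 1/3 allotted to Oliver's branch passes to Oliver's issue by representation.
The 1/3 is divided into 2 equal shares of 1/6 among Martin, Quentin.
Martin is living and takes 1/6.
Quentin is living and takes 1/6.
Rose is living and takes 1/3.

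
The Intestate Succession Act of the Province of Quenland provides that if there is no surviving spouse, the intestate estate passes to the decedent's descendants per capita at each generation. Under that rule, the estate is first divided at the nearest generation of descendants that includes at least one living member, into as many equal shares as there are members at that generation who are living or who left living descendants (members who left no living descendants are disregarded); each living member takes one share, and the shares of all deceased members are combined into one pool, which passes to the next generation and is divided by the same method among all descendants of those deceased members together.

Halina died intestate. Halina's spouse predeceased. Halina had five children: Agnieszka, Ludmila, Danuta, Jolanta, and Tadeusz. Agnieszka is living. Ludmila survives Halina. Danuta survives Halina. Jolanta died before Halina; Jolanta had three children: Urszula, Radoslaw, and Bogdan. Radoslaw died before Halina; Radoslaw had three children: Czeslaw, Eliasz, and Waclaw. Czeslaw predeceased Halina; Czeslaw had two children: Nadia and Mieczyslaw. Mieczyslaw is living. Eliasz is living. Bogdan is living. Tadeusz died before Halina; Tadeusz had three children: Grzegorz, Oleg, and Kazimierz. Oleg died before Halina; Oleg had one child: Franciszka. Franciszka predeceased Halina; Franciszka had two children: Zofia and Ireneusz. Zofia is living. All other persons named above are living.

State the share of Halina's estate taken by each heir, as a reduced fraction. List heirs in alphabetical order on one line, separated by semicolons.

Agnieszka 1/5; Bogdan 1/15; Danuta 1/5; Eliasz 1/30; Grzegorz 1/15; Ireneusz 1/60; Kazimierz 1/15; Ludmila 1/5; Mieczyslaw 1/60; Nadia 1/60; Urszula 1/15; Waclaw 1/30; Zofia 1/60

There is no surviving spouse, so the entire estate passes to Halina's descendants per capita at each generation.
At generation 1 (Agnieszka, Ludmila, Danuta, Jolanta, Tadeusz) there are 5 shares of (1)/5 = 1/5 each.
Living: Agnieszka, Ludmila, and Danuta — each takes 1/5.
Deceased: Jolanta and Tadeusz. Their combined 2/5 is pooled and carried to generation 2.
At generation 2 (Urszula, Radoslaw, Bogdan, Grzegorz, Oleg, Kazimierz) there are 6 shares of (2/5)/6 = 1/15 each.
Living: Urszula, Bogdan, Grzegorz, and Kazimierz — each takes 1/15.
Deceased: Radoslaw and Oleg. Their combined 2/15 is pooled and carried to generation 3.
At generation 3 (Czeslaw, Eliasz, Waclaw, Franciszka) there are 4 shares of (2/15)/4 = 1/30 each.
Living: Eliasz and Waclaw — each takes 1/30.
Deceased: Czeslaw and Franciszka. Their combined 1/15 is pooled and carried to generation 4.
At generation 4 (Nadia, Mieczyslaw, Zofia, Ireneusz) there are 4 shares of (1/15)/4 = 1/60 each.
Living: Nadia, Mieczyslaw, Zofia, and Ireneusz — each takes 1/60.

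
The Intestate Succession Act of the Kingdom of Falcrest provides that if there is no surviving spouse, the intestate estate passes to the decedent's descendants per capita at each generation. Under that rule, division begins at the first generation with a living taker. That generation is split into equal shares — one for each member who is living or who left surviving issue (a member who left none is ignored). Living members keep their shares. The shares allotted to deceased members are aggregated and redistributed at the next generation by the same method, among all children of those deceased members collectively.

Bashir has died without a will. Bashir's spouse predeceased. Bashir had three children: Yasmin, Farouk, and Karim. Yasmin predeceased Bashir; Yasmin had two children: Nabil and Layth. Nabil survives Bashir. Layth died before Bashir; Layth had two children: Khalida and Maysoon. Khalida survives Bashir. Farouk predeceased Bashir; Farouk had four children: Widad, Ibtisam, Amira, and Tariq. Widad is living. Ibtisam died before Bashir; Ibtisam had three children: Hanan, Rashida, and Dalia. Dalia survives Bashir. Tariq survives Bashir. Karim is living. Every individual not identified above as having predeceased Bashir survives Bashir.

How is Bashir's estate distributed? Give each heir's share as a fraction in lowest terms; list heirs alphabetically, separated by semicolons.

Amira 1/9; Dalia 2/45; Hanan 2/45; Karim 1/3; Khalida 2/45; Maysoon 2/45; Nabil 1/9; Rashida 2/45; Tariq 1/9; Widad 1/9

There is no surviving spouse, so the entire estate passes to Bashir's descendants per capita at each generation.
At generation 1 (Yasmin, Farouk, Karim) there are 3 shares of (1)/3 = 1/3 each.
Living: Karim — each takes 1/3.
Deceased: Yasmin and Farouk. Their combined 2/3 is pooled and carried to generation 2.
At generation 2 (Nabil, Layth, Widad, Ibtisam, Amira, Tariq) there are 6 shares of (2/3)/6 = 1/9 each.
Living: Nabil, Widad, Amira, and Tariq — each takes 1/9.
Deceased: Layth and Ibtisam. Their combined 2/9 is pooled and carried to generation 3.
At generation 3 (Khalida, Maysoon, Hanan, Rashida, Dalia) there are 5 shares of (2/9)/5 = 2/45 each.
Living: Khalida, Maysoon, Hanan, Rashida, and Dalia — each takes 2/45.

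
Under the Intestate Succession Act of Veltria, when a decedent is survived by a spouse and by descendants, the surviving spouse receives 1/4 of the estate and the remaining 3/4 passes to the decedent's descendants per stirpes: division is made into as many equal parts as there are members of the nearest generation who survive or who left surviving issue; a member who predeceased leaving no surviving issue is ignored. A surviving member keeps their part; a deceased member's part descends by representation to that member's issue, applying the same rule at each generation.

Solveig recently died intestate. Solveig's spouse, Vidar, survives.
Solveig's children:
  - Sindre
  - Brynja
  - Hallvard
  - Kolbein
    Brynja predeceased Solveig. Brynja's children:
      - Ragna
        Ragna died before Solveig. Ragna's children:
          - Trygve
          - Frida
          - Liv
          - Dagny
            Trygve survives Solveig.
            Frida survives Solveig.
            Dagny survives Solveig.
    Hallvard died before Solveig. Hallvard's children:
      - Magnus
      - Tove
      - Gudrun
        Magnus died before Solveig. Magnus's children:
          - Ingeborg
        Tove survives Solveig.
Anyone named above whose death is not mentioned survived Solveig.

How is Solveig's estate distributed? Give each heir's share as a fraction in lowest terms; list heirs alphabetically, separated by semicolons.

Vidar, as surviving spouse, takes 1/4.
The remaining 3/4 passes to Solveig's descendants per stirpes.
The 3/4 is divided into 4 equal shares of 3/16 among Sindre, Brynja, Hallvard, Kolbein.
Sindre is living and takes 3/16.
Brynja predeceased; the 3/16 allotted to Brynja's branch passes to Brynja's issue by representation.
Ragna's line is the sole branch at this level, so the full 3/16 passes to Ragna's issue by representation.
The 3/16 is divided into 4 equal shares of 3/64 among Trygve, Frida, Liv, Dagny.
Trygve is living and takes 3/64.
Frida is living and takes 3/64.
Liv is living and takes 3/64.
Dagny is living and takes 3/64.
Hallvard predeceased; the 3/16 allotted to Hallvard's branch passes to Hallvard's issue by representation.
The 3/16 is divided into 3 equal shares of 1/16 among Magnus, Tove, Gudrun.
Magnus predeceased; the 1/16 allotted to Magnus's branch passes to Magnus's issue by representation.
Ingeborg is the sole taker at this level and receives the full 1/16.
Tove is living and takes 1/16.
Gudrun is living and takes 1/16.
Kolbein is living and takes 3/16.

Dagny 3/64; Frida 3/64; Gudrun 1/16; Ingeborg 1/16; Kolbein 3/16; Liv 3/64; Sindre 3/16; Tove 1/16; Trygve 3/64; Vidar 1/4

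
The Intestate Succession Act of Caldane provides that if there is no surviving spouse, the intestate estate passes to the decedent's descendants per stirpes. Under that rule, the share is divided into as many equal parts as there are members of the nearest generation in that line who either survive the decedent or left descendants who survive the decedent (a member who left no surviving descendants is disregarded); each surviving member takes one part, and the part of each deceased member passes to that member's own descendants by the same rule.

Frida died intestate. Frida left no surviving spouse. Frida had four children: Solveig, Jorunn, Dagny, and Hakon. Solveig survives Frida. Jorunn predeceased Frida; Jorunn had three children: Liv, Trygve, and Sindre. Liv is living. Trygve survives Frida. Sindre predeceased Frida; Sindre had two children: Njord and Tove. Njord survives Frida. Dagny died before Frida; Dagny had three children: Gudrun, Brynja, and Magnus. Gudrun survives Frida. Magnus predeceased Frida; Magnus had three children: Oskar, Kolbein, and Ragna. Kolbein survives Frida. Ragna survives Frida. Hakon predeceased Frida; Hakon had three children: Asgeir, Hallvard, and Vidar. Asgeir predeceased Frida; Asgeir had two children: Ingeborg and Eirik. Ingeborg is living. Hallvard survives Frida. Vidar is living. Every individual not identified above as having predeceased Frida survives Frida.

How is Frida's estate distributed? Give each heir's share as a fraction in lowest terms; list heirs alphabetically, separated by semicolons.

Brynja 1/12; Eirik 1/24; Gudrun 1/12; Hallvard 1/12; Ingeborg 1/24; Kolbein 1/36; Liv 1/12; Njord 1/24; Oskar 1/36; Ragna 1/36; Solveig 1/4; Tove 1/24; Trygve 1/12; Vidar 1/12

There is no surviving spouse, so the entire estate passes to Frida's descendants per stirpes.
The estate is divided into 4 equal shares of 1/4 among Solveig, Jorunn, Dagny, Hakon.
Solveig is living and takes 1/4.
Jorunn predeceased; the 1/4 allotted to Jorunn's branch passes to Jorunn's issue by representation.
The 1/4 is divided into 3 equal shares of 1/12 among Liv, Trygve, Sindre.
Liv is living and takes 1/12.
Trygve is living and takes 1/12.
Sindre predeceased; the 1/12 allotted to Sindre's branch passes to Sindre's issue by representation.
The 1/12 is divided into 2 equal shares of 1/24 among Njord, Tove.
Njord is living and takes 1/24.
Tove is living and takes 1/24.
Dagny predeceased; the 1/4 allotted to Dagny's branch passes to Dagny's issue by representation.
The 1/4 is divided into 3 equal shares of 1/12 among Gudrun, Brynja, Magnus.
Gudrun is living and takes 1/12.
Brynja is living and takes 1/12.
Magnus predeceased; the 1/12 allotted to Magnus's branch passes to Magnus's issue by representation.
The 1/12 is divided into 3 equal shares of 1/36 among Oskar, Kolbein, Ragna.
Oskar is living and takes 1/36.
Kolbein is living and takes 1/36.
Ragna is living and takes 1/36.
Hakon predeceased; the 1/4 allotted to Hakon's branch passes to Hakon's issue by representation.
The 1/4 is divided into 3 equal shares of 1/12 among Asgeir, Hallvard, Vidar.
Asgeir predeceased; the 1/12 allotted to Asgeir's branch passes to Asgeir's issue by representation.
The 1/12 is divided into 2 equal shares of 1/24 among Ingeborg, Eirik.
Ingeborg is living and takes 1/24.
Eirik is living and takes 1/24.
Hallvard is living and takes 1/12.
Vidar is living and takes 1/12.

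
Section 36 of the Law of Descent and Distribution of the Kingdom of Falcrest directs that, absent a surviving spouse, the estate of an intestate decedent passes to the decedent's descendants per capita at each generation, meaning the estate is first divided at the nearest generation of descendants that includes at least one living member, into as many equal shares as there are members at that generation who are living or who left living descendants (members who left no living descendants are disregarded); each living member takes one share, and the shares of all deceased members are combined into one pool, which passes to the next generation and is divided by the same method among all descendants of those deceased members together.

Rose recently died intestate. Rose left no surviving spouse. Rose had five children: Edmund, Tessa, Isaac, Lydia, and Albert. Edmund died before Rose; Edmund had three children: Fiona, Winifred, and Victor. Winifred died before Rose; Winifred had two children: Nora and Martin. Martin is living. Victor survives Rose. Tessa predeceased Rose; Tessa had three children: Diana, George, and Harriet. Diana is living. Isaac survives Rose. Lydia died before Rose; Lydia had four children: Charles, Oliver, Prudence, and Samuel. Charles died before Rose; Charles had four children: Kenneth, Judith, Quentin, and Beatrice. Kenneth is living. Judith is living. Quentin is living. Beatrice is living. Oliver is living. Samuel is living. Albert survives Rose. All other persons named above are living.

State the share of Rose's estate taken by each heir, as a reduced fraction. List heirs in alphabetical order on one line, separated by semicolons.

There is no surviving spouse, so the entire estate passes to Rose's descendants per capita at each generation.
At generation 1 (Edmund, Tessa, Isaac, Lydia, Albert) there are 5 shares of (1)/5 = 1/5 each.
Living: Isaac and Albert — each takes 1/5.
Deceased: Edmund, Tessa, and Lydia. Their combined 3/5 is pooled and carried to generation 2.
At generation 2 (Fiona, Winifred, Victor, Diana, George, Harriet, Charles, Oliver, Prudence, Samuel) there are 10 shares of (3/5)/10 = 3/50 each.
Living: Fiona, Victor, Diana, George, Harriet, Oliver, Prudence, and Samuel — each takes 3/50.
Deceased: Winifred and Charles. Their combined 3/25 is pooled and carried to generation 3.
At generation 3 (Nora, Martin, Kenneth, Judith, Quentin, Beatrice) there are 6 shares of (3/25)/6 = 1/50 each.
Living: Nora, Martin, Kenneth, Judith, Quentin, and Beatrice — each takes 1/50.

Albert 1/5; Beatrice 1/50; Diana 3/50; Fiona 3/50; George 3/50; Harriet 3/50; Isaac 1/5; Judith 1/50; Kenneth 1/50; Martin 1/50; Nora 1/50; Oliver 3/50; Prudence 3/50; Quentin 1/50; Samuel 3/50; Victor 3/50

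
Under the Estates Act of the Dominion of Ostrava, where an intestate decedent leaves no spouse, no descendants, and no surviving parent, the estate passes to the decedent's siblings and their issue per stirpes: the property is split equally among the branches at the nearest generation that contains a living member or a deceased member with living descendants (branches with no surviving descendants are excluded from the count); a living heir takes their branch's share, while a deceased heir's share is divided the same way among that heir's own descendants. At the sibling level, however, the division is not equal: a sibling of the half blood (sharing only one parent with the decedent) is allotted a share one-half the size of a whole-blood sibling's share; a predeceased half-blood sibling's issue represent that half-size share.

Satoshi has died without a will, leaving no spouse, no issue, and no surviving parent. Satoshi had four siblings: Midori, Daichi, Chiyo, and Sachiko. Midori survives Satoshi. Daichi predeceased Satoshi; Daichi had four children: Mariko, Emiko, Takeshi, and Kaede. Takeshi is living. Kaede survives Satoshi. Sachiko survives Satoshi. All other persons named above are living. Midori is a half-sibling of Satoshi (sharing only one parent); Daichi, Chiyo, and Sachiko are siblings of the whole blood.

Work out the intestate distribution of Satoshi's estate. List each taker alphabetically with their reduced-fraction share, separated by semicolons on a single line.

No spouse, descendants, or parent survives, so the estate passes to Satoshi's siblings per stirpes.
Half-blood siblings count for one-half the weight of whole-blood siblings at the initial division.
Dividing 1 in proportion to weights (total weight 7/2): Midori (weight 1/2) → 1/7; Daichi (weight 1) → 2/7; Chiyo (weight 1) → 2/7; Sachiko (weight 1) → 2/7.
Midori is living and takes 1/7.
Daichi predeceased; the 2/7 allotted to Daichi's branch passes to Daichi's issue by representation.
The 2/7 is divided into 4 equal shares of 1/14 among Mariko, Emiko, Takeshi, Kaede.
Mariko is living and takes 1/14.
Emiko is living and takes 1/14.
Takeshi is living and takes 1/14.
Kaede is living and takes 1/14.
Chiyo is living and takes 2/7.
Sachiko is living and takes 2/7.

Chiyo 2/7; Emiko 1/14; Kaede 1/14; Mariko 1/14; Midori 1/7; Sachiko 2/7; Takeshi 1/14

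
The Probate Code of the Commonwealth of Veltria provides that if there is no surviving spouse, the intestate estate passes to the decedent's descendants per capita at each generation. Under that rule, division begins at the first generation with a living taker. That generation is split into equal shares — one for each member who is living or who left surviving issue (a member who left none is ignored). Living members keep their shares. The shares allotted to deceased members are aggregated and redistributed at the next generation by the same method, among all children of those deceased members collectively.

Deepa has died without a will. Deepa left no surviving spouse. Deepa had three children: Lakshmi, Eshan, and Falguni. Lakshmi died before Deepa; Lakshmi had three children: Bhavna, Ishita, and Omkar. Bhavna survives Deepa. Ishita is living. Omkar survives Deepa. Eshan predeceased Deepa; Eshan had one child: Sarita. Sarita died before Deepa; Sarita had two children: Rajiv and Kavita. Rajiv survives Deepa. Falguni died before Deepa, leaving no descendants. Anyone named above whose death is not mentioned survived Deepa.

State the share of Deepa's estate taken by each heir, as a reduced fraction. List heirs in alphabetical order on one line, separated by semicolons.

There is no surviving spouse, so the entire estate passes to Deepa's descendants per capita at each generation.
No one at generation 1 (Lakshmi, Eshan) is living; moving to the next generation.
At generation 2 (Bhavna, Ishita, Omkar, Sarita) there are 4 shares of (1)/4 = 1/4 each.
Living: Bhavna, Ishita, and Omkar — each takes 1/4.
Deceased: Sarita. That 1/4 share is carried to generation 3.
At generation 3 (Rajiv, Kavita) there are 2 shares of (1/4)/2 = 1/8 each.
Living: Rajiv and Kavita — each takes 1/8.

Bhavna 1/4; Ishita 1/4; Kavita 1/8; Omkar 1/4; Rajiv 1/8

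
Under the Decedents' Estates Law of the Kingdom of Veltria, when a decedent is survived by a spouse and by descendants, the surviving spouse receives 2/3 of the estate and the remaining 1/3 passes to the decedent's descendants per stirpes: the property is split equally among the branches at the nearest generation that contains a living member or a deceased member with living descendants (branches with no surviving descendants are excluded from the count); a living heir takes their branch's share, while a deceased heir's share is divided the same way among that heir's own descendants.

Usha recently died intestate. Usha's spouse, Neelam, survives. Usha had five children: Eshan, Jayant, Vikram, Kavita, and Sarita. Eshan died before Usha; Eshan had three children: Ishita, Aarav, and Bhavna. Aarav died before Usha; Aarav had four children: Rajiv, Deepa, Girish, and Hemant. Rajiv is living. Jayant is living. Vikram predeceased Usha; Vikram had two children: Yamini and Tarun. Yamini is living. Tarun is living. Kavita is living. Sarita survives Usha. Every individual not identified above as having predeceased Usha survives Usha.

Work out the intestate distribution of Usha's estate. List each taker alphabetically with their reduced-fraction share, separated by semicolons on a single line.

Neelam, as surviving spouse, takes 2/3.
The remaining 1/3 passes to Usha's descendants per stirpes.
The 1/3 is divided into 5 equal shares of 1/15 among Eshan, Jayant, Vikram, Kavita, Sarita.
Eshan predeceased; the 1/15 allotted to Eshan's branch passes to Eshan's issue by representation.
The 1/15 is divided into 3 equal shares of 1/45 among Ishita, Aarav, Bhavna.
Ishita is living and takes 1/45.
Aarav predeceased; the 1/45 allotted to Aarav's branch passes to Aarav's issue by representation.
The 1/45 is divided into 4 equal shares of 1/180 among Rajiv, Deepa, Girish, Hemant.
Rajiv is living and takes 1/180.
Deepa is living and takes 1/180.
Girish is living and takes 1/180.
Hemant is living and takes 1/180.
Bhavna is living and takes 1/45.
Jayant is living and takes 1/15.
Vikram predeceased; the 1/15 allotted to Vikram's branch passes to Vikram's issue by representation.
The 1/15 is divided into 2 equal shares of 1/30 among Yamini, Tarun.
Yamini is living and takes 1/30.
Tarun is living and takes 1/30.
Kavita is living and takes 1/15.
Sarita is living and takes 1/15.

Bhavna 1/45; Deepa 1/180; Girish 1/180; Hemant 1/180; Ishita 1/45; Jayant 1/15; Kavita 1/15; Neelam 2/3; Rajiv 1/180; Sarita 1/15; Tarun 1/30; Yamini 1/30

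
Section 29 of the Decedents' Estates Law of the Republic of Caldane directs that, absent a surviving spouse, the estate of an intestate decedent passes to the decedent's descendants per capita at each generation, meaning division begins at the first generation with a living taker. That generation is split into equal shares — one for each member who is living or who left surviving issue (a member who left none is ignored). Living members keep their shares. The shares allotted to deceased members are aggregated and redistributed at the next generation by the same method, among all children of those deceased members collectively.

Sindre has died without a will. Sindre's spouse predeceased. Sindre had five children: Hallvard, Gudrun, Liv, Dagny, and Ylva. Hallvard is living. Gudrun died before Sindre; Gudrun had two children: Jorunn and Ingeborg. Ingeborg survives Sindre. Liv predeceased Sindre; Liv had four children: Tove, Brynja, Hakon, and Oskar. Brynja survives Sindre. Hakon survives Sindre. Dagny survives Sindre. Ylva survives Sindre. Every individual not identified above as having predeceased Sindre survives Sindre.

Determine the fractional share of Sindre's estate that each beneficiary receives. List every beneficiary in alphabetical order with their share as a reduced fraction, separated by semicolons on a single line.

There is no surviving spouse, so the entire estate passes to Sindre's descendants per capita at each generation.
At generation 1 (Hallvard, Gudrun, Liv, Dagny, Ylva) there are 5 shares of (1)/5 = 1/5 each.
Living: Hallvard, Dagny, and Ylva — each takes 1/5.
Deceased: Gudrun and Liv. Their combined 2/5 is pooled and carried to generation 2.
At generation 2 (Jorunn, Ingeborg, Tove, Brynja, Hakon, Oskar) there are 6 shares of (2/5)/6 = 1/15 each.
Living: Jorunn, Ingeborg, Tove, Brynja, Hakon, and Oskar — each takes 1/15.

Brynja 1/15; Dagny 1/5; Hakon 1/15; Hallvard 1/5; Ingeborg 1/15; Jorunn 1/15; Oskar 1/15; Tove 1/15; Ylva 1/5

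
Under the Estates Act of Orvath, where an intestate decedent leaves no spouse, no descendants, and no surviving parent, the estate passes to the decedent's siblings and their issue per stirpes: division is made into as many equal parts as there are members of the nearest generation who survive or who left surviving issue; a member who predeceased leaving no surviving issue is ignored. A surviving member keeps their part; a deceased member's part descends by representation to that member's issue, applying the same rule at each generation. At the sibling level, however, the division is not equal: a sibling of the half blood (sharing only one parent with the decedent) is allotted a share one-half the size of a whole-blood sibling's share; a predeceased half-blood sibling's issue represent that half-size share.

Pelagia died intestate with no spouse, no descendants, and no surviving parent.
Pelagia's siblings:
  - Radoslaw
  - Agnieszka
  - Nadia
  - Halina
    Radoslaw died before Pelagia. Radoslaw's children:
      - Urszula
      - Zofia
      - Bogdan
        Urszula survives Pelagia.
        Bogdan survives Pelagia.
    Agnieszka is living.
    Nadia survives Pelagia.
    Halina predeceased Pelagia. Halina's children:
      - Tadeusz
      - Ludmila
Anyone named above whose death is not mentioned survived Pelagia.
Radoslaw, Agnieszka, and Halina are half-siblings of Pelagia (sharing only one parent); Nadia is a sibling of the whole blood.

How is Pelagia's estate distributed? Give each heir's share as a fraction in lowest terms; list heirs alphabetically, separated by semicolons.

Agnieszka 1/5; Bogdan 1/15; Ludmila 1/10; Nadia 2/5; Tadeusz 1/10; Urszula 1/15; Zofia 1/15

No spouse, descendants, or parent survives, so the estate passes to Pelagia's siblings per stirpes.
Half-blood siblings count for one-half the weight of whole-blood siblings at the initial division.
Dividing 1 in proportion to weights (total weight 5/2): Radoslaw (weight 1/2) → 1/5; Agnieszka (weight 1/2) → 1/5; Nadia (weight 1) → 2/5; Halina (weight 1/2) → 1/5.
Radoslaw predeceased; the 1/5 allotted to Radoslaw's branch passes to Radoslaw's issue by representation.
The 1/5 is divided into 3 equal shares of 1/15 among Urszula, Zofia, Bogdan.
Urszula is living and takes 1/15.
Zofia is living and takes 1/15.
Bogdan is living and takes 1/15.
Agnieszka is living and takes 1/5.
Nadia is living and takes 2/5.
Halina predeceased; the 1/5 allotted to Halina's branch passes to Halina's issue by representation.
The 1/5 is divided into 2 equal shares of 1/10 among Tadeusz, Ludmila.
Tadeusz is living and takes 1/10.
Ludmila is living and takes 1/10.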